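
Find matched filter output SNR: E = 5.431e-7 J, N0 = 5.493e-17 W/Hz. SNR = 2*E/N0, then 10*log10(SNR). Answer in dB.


SNR_lin = 2 * 5.431e-7 / 5.493e-17 = 1.977e10
SNR_dB = 10*log10(1.977e10) = 103.0 dB

103.0 dB


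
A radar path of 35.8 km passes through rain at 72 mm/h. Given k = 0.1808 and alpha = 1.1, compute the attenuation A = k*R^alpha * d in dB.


gamma = 0.1808 * 72^1.1 = 19.964764 dB/km
A = 19.964764 * 35.8 = 714.74 dB

714.74 dB


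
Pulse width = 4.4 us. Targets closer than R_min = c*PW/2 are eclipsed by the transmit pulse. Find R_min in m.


R_min = 3e8 * 4.4e-6 / 2 = 660.0 m

660.0 m


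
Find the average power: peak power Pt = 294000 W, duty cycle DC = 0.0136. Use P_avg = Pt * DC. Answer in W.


P_avg = 294000 * 0.0136 = 3998.4 W

3998.4 W


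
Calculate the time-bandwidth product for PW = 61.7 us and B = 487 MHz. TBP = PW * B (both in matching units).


TBP = 61.7 * 487 = 30047.9

30047.9


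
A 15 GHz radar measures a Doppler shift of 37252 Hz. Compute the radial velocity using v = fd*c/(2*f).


v = 37252 * 3e8 / (2 * 15000000000.0) = 372.5 m/s

372.5 m/s


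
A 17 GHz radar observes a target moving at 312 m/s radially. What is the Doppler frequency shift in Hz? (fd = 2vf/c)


fd = 2 * 312 * 17000000000.0 / 3e8 = 35360.0 Hz

35360.0 Hz


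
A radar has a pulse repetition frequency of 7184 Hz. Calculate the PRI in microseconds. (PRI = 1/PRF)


PRI = 1/7184 = 0.0001391982 s = 139.2 us

139.2 us


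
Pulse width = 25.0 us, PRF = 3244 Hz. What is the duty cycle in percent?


DC = 25.0e-6 * 3244 * 100 = 8.11%

8.11%


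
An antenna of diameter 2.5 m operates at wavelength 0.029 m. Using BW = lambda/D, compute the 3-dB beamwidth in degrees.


BW_rad = 0.029 / 2.5 = 0.0116
BW_deg = 0.66 degrees

0.66 degrees


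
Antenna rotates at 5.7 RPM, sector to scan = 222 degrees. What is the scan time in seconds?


t = 222 / (5.7 * 360) * 60 = 6.49 s

6.49 s


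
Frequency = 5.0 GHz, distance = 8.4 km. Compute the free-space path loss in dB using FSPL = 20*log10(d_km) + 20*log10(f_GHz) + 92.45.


20*log10(8.4) = 18.49
20*log10(5.0) = 13.98
FSPL = 124.9 dB

124.9 dB


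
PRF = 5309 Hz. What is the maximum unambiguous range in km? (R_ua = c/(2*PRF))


R_ua = 3e8 / (2 * 5309) = 28253.9 m = 28.3 km

28.3 km


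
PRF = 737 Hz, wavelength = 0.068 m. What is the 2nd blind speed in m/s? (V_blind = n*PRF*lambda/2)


V_blind = 2 * 737 * 0.068 / 2 = 50.1 m/s

50.1 m/s


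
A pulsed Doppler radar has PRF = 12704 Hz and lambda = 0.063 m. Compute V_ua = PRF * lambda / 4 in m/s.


V_ua = 12704 * 0.063 / 4 = 200.1 m/s

200.1 m/s


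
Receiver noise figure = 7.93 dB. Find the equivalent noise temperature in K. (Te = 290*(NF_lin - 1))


NF_lin = 10^(7.93/10) = 6.20869
Te = 290 * (6.20869 - 1) = 1510.5 K

1510.5 K


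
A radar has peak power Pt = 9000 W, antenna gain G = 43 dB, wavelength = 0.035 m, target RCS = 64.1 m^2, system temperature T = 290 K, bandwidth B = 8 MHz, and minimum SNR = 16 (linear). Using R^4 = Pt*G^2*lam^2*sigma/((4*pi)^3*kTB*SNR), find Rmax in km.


G_lin = 10^(43/10) = 19952.62315
R^4 = 9000 * 19952.62315^2 * 0.035^2 * 64.1 / ((4*pi)^3 * 1.38e-23 * 290 * 8000000.0 * 16)
R^4 = 2.76771e20 m^4
R_max = (2.76771e20)^(1/4) = 128982.3 m = 129.0 km

129.0 km


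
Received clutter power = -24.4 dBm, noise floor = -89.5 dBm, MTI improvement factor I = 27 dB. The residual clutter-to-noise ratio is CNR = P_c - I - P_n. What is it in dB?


CNR = -24.4 - 27 - (-89.5) = 38.1 dB

38.1 dB


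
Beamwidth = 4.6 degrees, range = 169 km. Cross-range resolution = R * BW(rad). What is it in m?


BW_rad = 0.080285146
CR = 169000 * 0.080285146 = 13568.2 m

13568.2 m


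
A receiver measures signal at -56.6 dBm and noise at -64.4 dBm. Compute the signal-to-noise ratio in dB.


SNR = -56.6 - (-64.4) = 7.8 dB

7.8 dB


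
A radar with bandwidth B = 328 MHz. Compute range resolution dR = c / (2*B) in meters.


dR = 3e8 / (2 * 328000000.0) = 0.46 m

0.46 m


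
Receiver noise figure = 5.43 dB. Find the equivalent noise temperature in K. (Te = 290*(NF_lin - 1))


NF_lin = 10^(5.43/10) = 3.491403
Te = 290 * (3.491403 - 1) = 722.5 K

722.5 K


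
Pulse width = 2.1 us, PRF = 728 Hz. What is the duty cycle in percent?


DC = 2.1e-6 * 728 * 100 = 0.15%

0.15%


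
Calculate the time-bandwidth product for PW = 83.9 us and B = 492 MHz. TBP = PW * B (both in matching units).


TBP = 83.9 * 492 = 41278.8

41278.8


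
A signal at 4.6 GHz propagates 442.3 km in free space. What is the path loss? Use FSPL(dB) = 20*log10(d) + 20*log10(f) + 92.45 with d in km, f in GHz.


20*log10(442.3) = 52.91
20*log10(4.6) = 13.26
FSPL = 158.6 dB

158.6 dB


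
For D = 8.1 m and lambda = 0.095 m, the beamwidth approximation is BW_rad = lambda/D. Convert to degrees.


BW_rad = 0.095 / 8.1 = 0.011728
BW_deg = 0.67 degrees

0.67 degrees


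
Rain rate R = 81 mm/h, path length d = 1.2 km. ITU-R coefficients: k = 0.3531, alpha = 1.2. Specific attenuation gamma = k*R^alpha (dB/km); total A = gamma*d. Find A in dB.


gamma = 0.3531 * 81^1.2 = 68.877875 dB/km
A = 68.877875 * 1.2 = 82.65 dB

82.65 dB


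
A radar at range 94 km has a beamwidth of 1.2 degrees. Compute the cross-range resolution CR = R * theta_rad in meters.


BW_rad = 0.020943951
CR = 94000 * 0.020943951 = 1968.7 m

1968.7 m


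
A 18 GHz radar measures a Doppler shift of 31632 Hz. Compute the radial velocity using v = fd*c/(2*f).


v = 31632 * 3e8 / (2 * 18000000000.0) = 263.6 m/s

263.6 m/s


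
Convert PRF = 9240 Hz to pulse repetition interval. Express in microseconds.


PRI = 1/9240 = 0.0001082251 s = 108.2 us

108.2 us


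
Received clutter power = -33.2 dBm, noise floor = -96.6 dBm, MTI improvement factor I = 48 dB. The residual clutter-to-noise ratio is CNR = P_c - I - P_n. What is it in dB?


CNR = -33.2 - 48 - (-96.6) = 15.4 dB

15.4 dB


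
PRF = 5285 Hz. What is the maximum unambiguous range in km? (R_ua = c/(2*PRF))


R_ua = 3e8 / (2 * 5285) = 28382.2 m = 28.4 km

28.4 km


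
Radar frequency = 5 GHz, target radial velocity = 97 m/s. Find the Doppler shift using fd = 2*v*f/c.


fd = 2 * 97 * 5000000000.0 / 3e8 = 3233.3 Hz

3233.3 Hz


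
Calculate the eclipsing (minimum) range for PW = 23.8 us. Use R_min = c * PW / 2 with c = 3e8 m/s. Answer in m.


R_min = 3e8 * 23.8e-6 / 2 = 3570.0 m

3570.0 m


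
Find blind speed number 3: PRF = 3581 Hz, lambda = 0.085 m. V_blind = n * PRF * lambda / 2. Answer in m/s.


V_blind = 3 * 3581 * 0.085 / 2 = 456.6 m/s

456.6 m/s


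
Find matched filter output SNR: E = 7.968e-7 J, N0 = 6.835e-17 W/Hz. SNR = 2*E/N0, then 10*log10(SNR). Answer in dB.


SNR_lin = 2 * 7.968e-7 / 6.835e-17 = 2.332e10
SNR_dB = 10*log10(2.332e10) = 103.7 dB

103.7 dB


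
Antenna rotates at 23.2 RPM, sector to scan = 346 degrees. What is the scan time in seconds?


t = 346 / (23.2 * 360) * 60 = 2.49 s

2.49 s


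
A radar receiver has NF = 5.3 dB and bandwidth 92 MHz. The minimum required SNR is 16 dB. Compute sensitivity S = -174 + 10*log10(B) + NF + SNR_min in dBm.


10*log10(92000000.0) = 79.64
S = -174 + 79.64 + 5.3 + 16 = -73.1 dBm

-73.1 dBm


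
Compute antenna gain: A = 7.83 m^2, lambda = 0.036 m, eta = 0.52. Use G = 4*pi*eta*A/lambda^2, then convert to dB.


G_linear = 4*pi*0.52*7.83/0.036^2 = 39479.35
G_dB = 10*log10(39479.35) = 46.0 dB

46.0 dB


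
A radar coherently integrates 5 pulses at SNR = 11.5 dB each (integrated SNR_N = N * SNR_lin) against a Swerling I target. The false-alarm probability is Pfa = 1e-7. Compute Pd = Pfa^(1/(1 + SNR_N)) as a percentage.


SNR_lin = 10^(11.5/10) = 14.12538
SNR_N = 5 * 14.12538 = 70.6269
1/(1 + SNR_N) = 1/71.6269 = 0.0139612
Pd = (1e-7)^0.0139612 = 0.79849
Pd = 79.8%

79.8%


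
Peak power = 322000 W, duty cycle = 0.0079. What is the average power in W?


P_avg = 322000 * 0.0079 = 2543.8 W

2543.8 W


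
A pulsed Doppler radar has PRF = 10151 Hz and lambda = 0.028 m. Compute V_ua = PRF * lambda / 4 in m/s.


V_ua = 10151 * 0.028 / 4 = 71.1 m/s

71.1 m/s


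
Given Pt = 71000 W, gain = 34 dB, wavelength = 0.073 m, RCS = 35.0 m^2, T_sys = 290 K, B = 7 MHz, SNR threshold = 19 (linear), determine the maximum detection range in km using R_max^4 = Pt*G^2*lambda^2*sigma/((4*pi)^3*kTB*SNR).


G_lin = 10^(34/10) = 2511.886432
R^4 = 71000 * 2511.886432^2 * 0.073^2 * 35.0 / ((4*pi)^3 * 1.38e-23 * 290 * 7000000.0 * 19)
R^4 = 7.91068e19 m^4
R_max = (7.91068e19)^(1/4) = 94309.1 m = 94.3 km

94.3 km


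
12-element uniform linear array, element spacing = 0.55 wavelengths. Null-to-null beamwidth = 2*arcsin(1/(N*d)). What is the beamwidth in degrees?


1/(N*d) = 1/(12*0.55) = 0.151515
BW = 2*arcsin(0.151515) = 17.4 degrees

17.4 degrees


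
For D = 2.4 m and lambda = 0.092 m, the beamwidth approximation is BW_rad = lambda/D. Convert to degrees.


BW_rad = 0.092 / 2.4 = 0.038333
BW_deg = 2.2 degrees

2.2 degrees


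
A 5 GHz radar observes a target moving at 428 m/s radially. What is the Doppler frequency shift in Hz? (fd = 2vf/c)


fd = 2 * 428 * 5000000000.0 / 3e8 = 14266.7 Hz

14266.7 Hz


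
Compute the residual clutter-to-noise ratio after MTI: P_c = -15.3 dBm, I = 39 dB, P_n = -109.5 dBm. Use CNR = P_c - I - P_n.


CNR = -15.3 - 39 - (-109.5) = 55.2 dB

55.2 dB


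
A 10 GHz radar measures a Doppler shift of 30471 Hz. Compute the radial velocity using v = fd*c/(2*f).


v = 30471 * 3e8 / (2 * 10000000000.0) = 457.1 m/s

457.1 m/s


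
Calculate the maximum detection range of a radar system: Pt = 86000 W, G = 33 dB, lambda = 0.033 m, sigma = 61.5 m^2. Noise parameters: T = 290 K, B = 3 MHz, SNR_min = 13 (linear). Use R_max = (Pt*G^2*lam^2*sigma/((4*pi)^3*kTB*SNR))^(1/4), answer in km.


G_lin = 10^(33/10) = 1995.262315
R^4 = 86000 * 1995.262315^2 * 0.033^2 * 61.5 / ((4*pi)^3 * 1.38e-23 * 290 * 3000000.0 * 13)
R^4 = 7.40338e19 m^4
R_max = (7.40338e19)^(1/4) = 92759.3 m = 92.8 km

92.8 km


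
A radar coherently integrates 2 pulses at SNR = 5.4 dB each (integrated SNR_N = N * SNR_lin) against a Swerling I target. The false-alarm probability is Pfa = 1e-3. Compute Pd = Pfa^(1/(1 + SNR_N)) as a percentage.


SNR_lin = 10^(5.4/10) = 3.46737
SNR_N = 2 * 3.46737 = 6.93474
1/(1 + SNR_N) = 1/7.93474 = 0.1260281
Pd = (1e-3)^0.1260281 = 0.41871
Pd = 41.9%

41.9%


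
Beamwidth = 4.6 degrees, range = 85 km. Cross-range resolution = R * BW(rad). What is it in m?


BW_rad = 0.080285146
CR = 85000 * 0.080285146 = 6824.2 m

6824.2 m


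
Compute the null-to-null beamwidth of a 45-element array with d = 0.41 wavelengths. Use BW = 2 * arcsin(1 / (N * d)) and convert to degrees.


1/(N*d) = 1/(45*0.41) = 0.054201
BW = 2*arcsin(0.054201) = 6.2 degrees

6.2 degrees


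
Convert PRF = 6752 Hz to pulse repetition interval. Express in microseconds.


PRI = 1/6752 = 0.0001481043 s = 148.1 us

148.1 us


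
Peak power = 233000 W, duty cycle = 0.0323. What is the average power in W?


P_avg = 233000 * 0.0323 = 7525.9 W

7525.9 W


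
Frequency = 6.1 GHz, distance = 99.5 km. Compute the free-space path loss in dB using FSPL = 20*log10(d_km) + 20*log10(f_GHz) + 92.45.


20*log10(99.5) = 39.96
20*log10(6.1) = 15.71
FSPL = 148.1 dB

148.1 dB


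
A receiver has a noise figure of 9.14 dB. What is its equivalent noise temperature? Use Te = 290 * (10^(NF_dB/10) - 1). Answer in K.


NF_lin = 10^(9.14/10) = 8.203515
Te = 290 * (8.203515 - 1) = 2089.0 K

2089.0 K


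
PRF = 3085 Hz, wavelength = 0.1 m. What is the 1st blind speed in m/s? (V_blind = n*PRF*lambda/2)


V_blind = 1 * 3085 * 0.1 / 2 = 154.3 m/s

154.3 m/s


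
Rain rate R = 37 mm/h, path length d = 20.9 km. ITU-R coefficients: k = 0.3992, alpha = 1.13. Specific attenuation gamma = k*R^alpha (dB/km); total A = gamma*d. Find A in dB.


gamma = 0.3992 * 37^1.13 = 23.618835 dB/km
A = 23.618835 * 20.9 = 493.63 dB

493.63 dB


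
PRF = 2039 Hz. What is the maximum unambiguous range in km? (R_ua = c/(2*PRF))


R_ua = 3e8 / (2 * 2039) = 73565.5 m = 73.6 km

73.6 km


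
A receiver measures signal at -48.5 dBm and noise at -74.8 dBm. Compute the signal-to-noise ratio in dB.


SNR = -48.5 - (-74.8) = 26.3 dB

26.3 dB


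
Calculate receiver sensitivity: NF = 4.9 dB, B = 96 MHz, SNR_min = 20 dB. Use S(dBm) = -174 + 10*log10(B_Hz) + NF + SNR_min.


10*log10(96000000.0) = 79.82
S = -174 + 79.82 + 4.9 + 20 = -69.3 dBm

-69.3 dBm


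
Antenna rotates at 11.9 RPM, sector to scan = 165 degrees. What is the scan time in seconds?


t = 165 / (11.9 * 360) * 60 = 2.31 s

2.31 s


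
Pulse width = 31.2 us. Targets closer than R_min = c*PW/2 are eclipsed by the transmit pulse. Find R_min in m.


R_min = 3e8 * 31.2e-6 / 2 = 4680.0 m

4680.0 m


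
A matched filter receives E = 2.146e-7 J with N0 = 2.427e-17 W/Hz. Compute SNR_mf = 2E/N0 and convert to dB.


SNR_lin = 2 * 2.146e-7 / 2.427e-17 = 1.768e10
SNR_dB = 10*log10(1.768e10) = 102.5 dB

102.5 dB


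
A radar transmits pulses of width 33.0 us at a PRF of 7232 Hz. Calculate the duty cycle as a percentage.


DC = 33.0e-6 * 7232 * 100 = 23.87%

23.87%


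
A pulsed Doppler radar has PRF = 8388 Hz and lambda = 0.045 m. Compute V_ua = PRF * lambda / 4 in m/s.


V_ua = 8388 * 0.045 / 4 = 94.4 m/s

94.4 m/s


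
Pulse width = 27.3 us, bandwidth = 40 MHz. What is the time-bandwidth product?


TBP = 27.3 * 40 = 1092.0

1092.0


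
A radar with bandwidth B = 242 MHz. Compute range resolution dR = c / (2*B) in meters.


dR = 3e8 / (2 * 242000000.0) = 0.62 m

0.62 m


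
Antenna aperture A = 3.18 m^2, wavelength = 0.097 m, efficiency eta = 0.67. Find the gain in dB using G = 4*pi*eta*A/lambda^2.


G_linear = 4*pi*0.67*3.18/0.097^2 = 2845.56
G_dB = 10*log10(2845.56) = 34.5 dB

34.5 dB


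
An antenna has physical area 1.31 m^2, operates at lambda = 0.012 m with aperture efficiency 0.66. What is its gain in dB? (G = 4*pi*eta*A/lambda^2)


G_linear = 4*pi*0.66*1.31/0.012^2 = 75450.58
G_dB = 10*log10(75450.58) = 48.8 dB

48.8 dB


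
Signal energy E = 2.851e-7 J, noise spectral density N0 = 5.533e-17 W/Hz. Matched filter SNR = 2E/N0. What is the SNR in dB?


SNR_lin = 2 * 2.851e-7 / 5.533e-17 = 1.031e10
SNR_dB = 10*log10(1.031e10) = 100.1 dB

100.1 dB


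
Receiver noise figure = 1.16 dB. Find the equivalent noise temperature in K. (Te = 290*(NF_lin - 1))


NF_lin = 10^(1.16/10) = 1.306171
Te = 290 * (1.306171 - 1) = 88.8 K

88.8 K


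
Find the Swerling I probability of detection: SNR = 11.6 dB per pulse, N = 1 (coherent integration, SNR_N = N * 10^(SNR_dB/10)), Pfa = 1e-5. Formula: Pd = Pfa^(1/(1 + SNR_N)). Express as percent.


SNR_lin = 10^(11.6/10) = 14.4544
SNR_N = 1 * 14.4544 = 14.4544
1/(1 + SNR_N) = 1/15.4544 = 0.0647065
Pd = (1e-5)^0.0647065 = 0.47475
Pd = 47.5%

47.5%


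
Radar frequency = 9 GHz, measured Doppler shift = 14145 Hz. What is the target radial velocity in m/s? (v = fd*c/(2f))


v = 14145 * 3e8 / (2 * 9000000000.0) = 235.8 m/s

235.8 m/s


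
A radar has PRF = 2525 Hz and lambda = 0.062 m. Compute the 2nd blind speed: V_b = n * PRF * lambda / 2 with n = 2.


V_blind = 2 * 2525 * 0.062 / 2 = 156.6 m/s

156.6 m/s


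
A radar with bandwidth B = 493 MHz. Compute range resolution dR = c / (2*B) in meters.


dR = 3e8 / (2 * 493000000.0) = 0.3 m

0.3 m


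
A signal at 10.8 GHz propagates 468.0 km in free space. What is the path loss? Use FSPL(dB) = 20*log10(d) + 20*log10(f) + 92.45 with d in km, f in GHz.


20*log10(468.0) = 53.4
20*log10(10.8) = 20.67
FSPL = 166.5 dB

166.5 dB


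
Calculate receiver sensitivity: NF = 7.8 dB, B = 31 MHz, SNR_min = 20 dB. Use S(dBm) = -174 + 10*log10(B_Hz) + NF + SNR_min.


10*log10(31000000.0) = 74.91
S = -174 + 74.91 + 7.8 + 20 = -71.3 dBm

-71.3 dBm


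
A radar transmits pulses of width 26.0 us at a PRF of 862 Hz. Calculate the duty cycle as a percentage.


DC = 26.0e-6 * 862 * 100 = 2.24%

2.24%


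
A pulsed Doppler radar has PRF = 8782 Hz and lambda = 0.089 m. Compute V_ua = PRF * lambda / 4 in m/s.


V_ua = 8782 * 0.089 / 4 = 195.4 m/s

195.4 m/s


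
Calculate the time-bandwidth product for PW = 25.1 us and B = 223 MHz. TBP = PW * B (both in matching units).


TBP = 25.1 * 223 = 5597.3

5597.3


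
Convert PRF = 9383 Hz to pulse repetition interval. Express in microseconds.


PRI = 1/9383 = 0.0001065757 s = 106.6 us

106.6 us


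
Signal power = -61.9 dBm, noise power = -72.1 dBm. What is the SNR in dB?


SNR = -61.9 - (-72.1) = 10.2 dB

10.2 dB


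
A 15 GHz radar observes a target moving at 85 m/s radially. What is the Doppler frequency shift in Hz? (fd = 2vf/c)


fd = 2 * 85 * 15000000000.0 / 3e8 = 8500.0 Hz

8500.0 Hz


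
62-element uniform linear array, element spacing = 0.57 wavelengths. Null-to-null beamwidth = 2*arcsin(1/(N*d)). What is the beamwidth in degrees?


1/(N*d) = 1/(62*0.57) = 0.028297
BW = 2*arcsin(0.028297) = 3.2 degrees

3.2 degrees


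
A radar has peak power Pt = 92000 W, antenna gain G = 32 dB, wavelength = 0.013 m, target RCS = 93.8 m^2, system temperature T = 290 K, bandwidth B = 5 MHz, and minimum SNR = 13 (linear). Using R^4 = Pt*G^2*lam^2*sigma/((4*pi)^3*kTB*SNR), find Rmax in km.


G_lin = 10^(32/10) = 1584.893192
R^4 = 92000 * 1584.893192^2 * 0.013^2 * 93.8 / ((4*pi)^3 * 1.38e-23 * 290 * 5000000.0 * 13)
R^4 = 7.09671e18 m^4
R_max = (7.09671e18)^(1/4) = 51613.6 m = 51.6 km

51.6 km


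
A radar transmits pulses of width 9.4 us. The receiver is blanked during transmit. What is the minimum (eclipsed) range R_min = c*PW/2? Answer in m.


R_min = 3e8 * 9.4e-6 / 2 = 1410.0 m

1410.0 m


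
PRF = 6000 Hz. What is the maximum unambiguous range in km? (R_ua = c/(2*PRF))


R_ua = 3e8 / (2 * 6000) = 25000.0 m = 25.0 km

25.0 km


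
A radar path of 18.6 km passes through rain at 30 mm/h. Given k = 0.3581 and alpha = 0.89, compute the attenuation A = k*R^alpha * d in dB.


gamma = 0.3581 * 30^0.89 = 7.389963 dB/km
A = 7.389963 * 18.6 = 137.45 dB

137.45 dB


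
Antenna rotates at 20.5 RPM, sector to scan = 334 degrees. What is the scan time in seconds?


t = 334 / (20.5 * 360) * 60 = 2.72 s

2.72 s


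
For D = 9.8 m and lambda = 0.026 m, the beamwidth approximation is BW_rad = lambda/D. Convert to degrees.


BW_rad = 0.026 / 9.8 = 0.002653
BW_deg = 0.15 degrees

0.15 degrees


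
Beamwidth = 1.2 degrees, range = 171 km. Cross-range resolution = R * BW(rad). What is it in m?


BW_rad = 0.020943951
CR = 171000 * 0.020943951 = 3581.4 m

3581.4 m


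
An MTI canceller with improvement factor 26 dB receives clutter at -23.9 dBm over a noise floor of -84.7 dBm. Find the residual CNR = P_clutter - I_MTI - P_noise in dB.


CNR = -23.9 - 26 - (-84.7) = 34.8 dB

34.8 dB


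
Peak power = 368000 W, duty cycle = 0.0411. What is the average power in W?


P_avg = 368000 * 0.0411 = 15124.8 W

15124.8 W


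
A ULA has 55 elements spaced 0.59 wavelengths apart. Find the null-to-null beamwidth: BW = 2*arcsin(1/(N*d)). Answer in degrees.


1/(N*d) = 1/(55*0.59) = 0.030817
BW = 2*arcsin(0.030817) = 3.5 degrees

3.5 degrees


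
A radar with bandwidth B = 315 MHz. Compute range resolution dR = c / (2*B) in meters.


dR = 3e8 / (2 * 315000000.0) = 0.48 m

0.48 m


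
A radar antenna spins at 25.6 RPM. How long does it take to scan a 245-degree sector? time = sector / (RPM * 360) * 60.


t = 245 / (25.6 * 360) * 60 = 1.6 s

1.6 s


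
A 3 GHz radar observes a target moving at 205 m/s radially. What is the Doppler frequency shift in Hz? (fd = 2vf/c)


fd = 2 * 205 * 3000000000.0 / 3e8 = 4100.0 Hz

4100.0 Hz


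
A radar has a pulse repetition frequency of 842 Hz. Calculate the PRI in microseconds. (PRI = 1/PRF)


PRI = 1/842 = 0.0011876485 s = 1187.6 us

1187.6 us


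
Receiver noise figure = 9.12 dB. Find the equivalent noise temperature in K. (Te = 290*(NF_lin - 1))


NF_lin = 10^(9.12/10) = 8.165824
Te = 290 * (8.165824 - 1) = 2078.1 K

2078.1 K


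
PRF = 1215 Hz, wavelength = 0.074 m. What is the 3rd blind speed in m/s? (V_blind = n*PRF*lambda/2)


V_blind = 3 * 1215 * 0.074 / 2 = 134.9 m/s

134.9 m/s


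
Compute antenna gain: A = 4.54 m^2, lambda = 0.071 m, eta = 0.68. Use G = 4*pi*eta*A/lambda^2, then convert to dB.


G_linear = 4*pi*0.68*4.54/0.071^2 = 7695.87
G_dB = 10*log10(7695.87) = 38.9 dB

38.9 dB


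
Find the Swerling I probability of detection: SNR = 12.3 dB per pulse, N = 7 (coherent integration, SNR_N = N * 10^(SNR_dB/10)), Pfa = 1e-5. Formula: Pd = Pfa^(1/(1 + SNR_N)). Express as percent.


SNR_lin = 10^(12.3/10) = 16.98244
SNR_N = 7 * 16.98244 = 118.87708
1/(1 + SNR_N) = 1/119.87708 = 0.0083419
Pd = (1e-5)^0.0083419 = 0.90843
Pd = 90.8%

90.8%


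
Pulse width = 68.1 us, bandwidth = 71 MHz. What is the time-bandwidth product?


TBP = 68.1 * 71 = 4835.1

4835.1


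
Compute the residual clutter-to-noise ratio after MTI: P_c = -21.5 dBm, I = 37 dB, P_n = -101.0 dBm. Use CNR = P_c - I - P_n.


CNR = -21.5 - 37 - (-101.0) = 42.5 dB

42.5 dB


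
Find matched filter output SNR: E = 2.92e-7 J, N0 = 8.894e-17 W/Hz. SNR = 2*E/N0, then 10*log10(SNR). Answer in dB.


SNR_lin = 2 * 2.92e-7 / 8.894e-17 = 6.566e9
SNR_dB = 10*log10(6.566e9) = 98.2 dB

98.2 dB


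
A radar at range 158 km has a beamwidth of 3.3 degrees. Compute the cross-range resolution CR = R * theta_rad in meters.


BW_rad = 0.057595865
CR = 158000 * 0.057595865 = 9100.1 m

9100.1 m


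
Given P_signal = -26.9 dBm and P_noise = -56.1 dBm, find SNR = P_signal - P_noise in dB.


SNR = -26.9 - (-56.1) = 29.2 dB

29.2 dB


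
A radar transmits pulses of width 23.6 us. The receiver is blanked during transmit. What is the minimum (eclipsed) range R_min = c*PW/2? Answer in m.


R_min = 3e8 * 23.6e-6 / 2 = 3540.0 m

3540.0 m


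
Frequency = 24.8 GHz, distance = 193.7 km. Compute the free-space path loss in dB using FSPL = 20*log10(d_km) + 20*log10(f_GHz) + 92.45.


20*log10(193.7) = 45.74
20*log10(24.8) = 27.89
FSPL = 166.1 dB

166.1 dB


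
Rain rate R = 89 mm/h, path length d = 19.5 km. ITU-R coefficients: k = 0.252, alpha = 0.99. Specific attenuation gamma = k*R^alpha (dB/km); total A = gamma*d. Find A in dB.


gamma = 0.252 * 89^0.99 = 21.443548 dB/km
A = 21.443548 * 19.5 = 418.15 dB

418.15 dB


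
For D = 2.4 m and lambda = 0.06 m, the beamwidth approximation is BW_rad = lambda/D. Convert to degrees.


BW_rad = 0.06 / 2.4 = 0.025
BW_deg = 1.43 degrees

1.43 degrees


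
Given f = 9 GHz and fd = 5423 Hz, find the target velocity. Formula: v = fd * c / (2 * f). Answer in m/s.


v = 5423 * 3e8 / (2 * 9000000000.0) = 90.4 m/s

90.4 m/s


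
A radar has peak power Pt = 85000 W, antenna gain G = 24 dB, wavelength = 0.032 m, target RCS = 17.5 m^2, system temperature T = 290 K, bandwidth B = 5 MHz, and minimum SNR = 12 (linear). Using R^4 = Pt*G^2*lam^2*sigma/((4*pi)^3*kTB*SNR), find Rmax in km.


G_lin = 10^(24/10) = 251.188643
R^4 = 85000 * 251.188643^2 * 0.032^2 * 17.5 / ((4*pi)^3 * 1.38e-23 * 290 * 5000000.0 * 12)
R^4 = 2.01697e17 m^4
R_max = (2.01697e17)^(1/4) = 21192.1 m = 21.2 km

21.2 km


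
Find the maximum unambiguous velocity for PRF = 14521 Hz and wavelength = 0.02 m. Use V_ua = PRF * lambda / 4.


V_ua = 14521 * 0.02 / 4 = 72.6 m/s

72.6 m/s


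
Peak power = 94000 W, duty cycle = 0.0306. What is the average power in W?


P_avg = 94000 * 0.0306 = 2876.4 W

2876.4 W


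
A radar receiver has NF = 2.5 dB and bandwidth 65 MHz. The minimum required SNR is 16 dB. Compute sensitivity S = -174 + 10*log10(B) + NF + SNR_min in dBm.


10*log10(65000000.0) = 78.13
S = -174 + 78.13 + 2.5 + 16 = -77.4 dBm

-77.4 dBm


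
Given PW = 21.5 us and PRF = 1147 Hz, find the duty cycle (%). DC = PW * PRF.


DC = 21.5e-6 * 1147 * 100 = 2.47%

2.47%


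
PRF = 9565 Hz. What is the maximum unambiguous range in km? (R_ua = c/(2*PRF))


R_ua = 3e8 / (2 * 9565) = 15682.2 m = 15.7 km

15.7 km


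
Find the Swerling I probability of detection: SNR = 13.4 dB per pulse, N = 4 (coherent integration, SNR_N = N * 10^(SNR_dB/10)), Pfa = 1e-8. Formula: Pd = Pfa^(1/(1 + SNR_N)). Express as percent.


SNR_lin = 10^(13.4/10) = 21.87762
SNR_N = 4 * 21.87762 = 87.51048
1/(1 + SNR_N) = 1/88.51048 = 0.0112981
Pd = (1e-8)^0.0112981 = 0.81211
Pd = 81.2%

81.2%


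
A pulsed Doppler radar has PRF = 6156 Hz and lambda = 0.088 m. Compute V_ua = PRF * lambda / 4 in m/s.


V_ua = 6156 * 0.088 / 4 = 135.4 m/s

135.4 m/s


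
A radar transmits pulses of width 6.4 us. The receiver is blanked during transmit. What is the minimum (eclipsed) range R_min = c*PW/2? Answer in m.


R_min = 3e8 * 6.4e-6 / 2 = 960.0 m

960.0 m


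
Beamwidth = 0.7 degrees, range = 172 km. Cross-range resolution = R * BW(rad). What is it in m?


BW_rad = 0.012217305
CR = 172000 * 0.012217305 = 2101.4 m

2101.4 m


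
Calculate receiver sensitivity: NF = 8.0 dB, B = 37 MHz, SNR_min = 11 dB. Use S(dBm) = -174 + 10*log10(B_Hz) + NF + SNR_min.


10*log10(37000000.0) = 75.68
S = -174 + 75.68 + 8.0 + 11 = -79.3 dBm

-79.3 dBm


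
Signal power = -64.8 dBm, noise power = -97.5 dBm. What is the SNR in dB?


SNR = -64.8 - (-97.5) = 32.7 dB

32.7 dB


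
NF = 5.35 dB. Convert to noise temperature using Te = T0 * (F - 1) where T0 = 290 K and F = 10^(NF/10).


NF_lin = 10^(5.35/10) = 3.427678
Te = 290 * (3.427678 - 1) = 704.0 K

704.0 K


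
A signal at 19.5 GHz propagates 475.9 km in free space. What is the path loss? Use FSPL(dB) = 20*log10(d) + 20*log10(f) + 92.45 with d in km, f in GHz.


20*log10(475.9) = 53.55
20*log10(19.5) = 25.8
FSPL = 171.8 dB

171.8 dB


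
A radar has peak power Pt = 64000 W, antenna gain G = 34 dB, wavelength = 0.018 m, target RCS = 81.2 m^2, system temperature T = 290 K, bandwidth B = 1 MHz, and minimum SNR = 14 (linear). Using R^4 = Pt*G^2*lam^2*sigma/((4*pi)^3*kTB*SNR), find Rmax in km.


G_lin = 10^(34/10) = 2511.886432
R^4 = 64000 * 2511.886432^2 * 0.018^2 * 81.2 / ((4*pi)^3 * 1.38e-23 * 290 * 1000000.0 * 14)
R^4 = 9.55534e19 m^4
R_max = (9.55534e19)^(1/4) = 98869.3 m = 98.9 km

98.9 km


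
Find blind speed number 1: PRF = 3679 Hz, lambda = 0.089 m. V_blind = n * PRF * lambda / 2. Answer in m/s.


V_blind = 1 * 3679 * 0.089 / 2 = 163.7 m/s

163.7 m/s


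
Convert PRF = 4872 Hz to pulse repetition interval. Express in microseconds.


PRI = 1/4872 = 0.0002052545 s = 205.3 us

205.3 us


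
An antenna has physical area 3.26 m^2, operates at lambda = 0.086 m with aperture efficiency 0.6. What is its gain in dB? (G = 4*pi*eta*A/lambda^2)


G_linear = 4*pi*0.6*3.26/0.086^2 = 3323.39
G_dB = 10*log10(3323.39) = 35.2 dB

35.2 dB


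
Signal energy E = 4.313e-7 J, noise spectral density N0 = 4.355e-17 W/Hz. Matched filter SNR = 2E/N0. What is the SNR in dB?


SNR_lin = 2 * 4.313e-7 / 4.355e-17 = 1.981e10
SNR_dB = 10*log10(1.981e10) = 103.0 dB

103.0 dB


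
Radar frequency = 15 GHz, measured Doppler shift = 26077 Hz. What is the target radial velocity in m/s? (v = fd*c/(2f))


v = 26077 * 3e8 / (2 * 15000000000.0) = 260.8 m/s

260.8 m/s


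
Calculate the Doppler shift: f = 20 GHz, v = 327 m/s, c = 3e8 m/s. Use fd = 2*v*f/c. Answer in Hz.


fd = 2 * 327 * 20000000000.0 / 3e8 = 43600.0 Hz

43600.0 Hz


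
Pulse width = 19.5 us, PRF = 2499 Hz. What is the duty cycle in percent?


DC = 19.5e-6 * 2499 * 100 = 4.87%

4.87%


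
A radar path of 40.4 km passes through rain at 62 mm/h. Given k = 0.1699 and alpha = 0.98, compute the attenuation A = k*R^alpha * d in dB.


gamma = 0.1699 * 62^0.98 = 9.699229 dB/km
A = 9.699229 * 40.4 = 391.85 dB

391.85 dB


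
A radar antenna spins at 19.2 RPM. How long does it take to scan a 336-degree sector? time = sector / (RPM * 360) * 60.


t = 336 / (19.2 * 360) * 60 = 2.92 s

2.92 s


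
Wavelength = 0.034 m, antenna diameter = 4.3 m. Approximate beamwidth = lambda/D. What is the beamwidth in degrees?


BW_rad = 0.034 / 4.3 = 0.007907
BW_deg = 0.45 degrees

0.45 degrees


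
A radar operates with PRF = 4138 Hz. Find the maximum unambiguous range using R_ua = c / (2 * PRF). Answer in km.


R_ua = 3e8 / (2 * 4138) = 36249.4 m = 36.2 km

36.2 km


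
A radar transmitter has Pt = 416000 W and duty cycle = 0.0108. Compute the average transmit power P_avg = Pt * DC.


P_avg = 416000 * 0.0108 = 4492.8 W

4492.8 W


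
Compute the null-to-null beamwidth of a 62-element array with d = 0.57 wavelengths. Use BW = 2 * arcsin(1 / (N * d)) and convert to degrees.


1/(N*d) = 1/(62*0.57) = 0.028297
BW = 2*arcsin(0.028297) = 3.2 degrees

3.2 degrees


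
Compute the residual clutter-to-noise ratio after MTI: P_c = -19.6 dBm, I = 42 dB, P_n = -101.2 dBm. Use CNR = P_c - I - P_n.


CNR = -19.6 - 42 - (-101.2) = 39.6 dB

39.6 dB


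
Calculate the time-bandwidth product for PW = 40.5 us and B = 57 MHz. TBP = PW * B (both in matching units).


TBP = 40.5 * 57 = 2308.5

2308.5


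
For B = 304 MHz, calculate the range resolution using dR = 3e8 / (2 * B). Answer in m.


dR = 3e8 / (2 * 304000000.0) = 0.49 m

0.49 m


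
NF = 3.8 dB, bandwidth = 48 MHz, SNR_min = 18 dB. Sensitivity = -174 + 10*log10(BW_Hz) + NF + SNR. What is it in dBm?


10*log10(48000000.0) = 76.81
S = -174 + 76.81 + 3.8 + 18 = -75.4 dBm

-75.4 dBm


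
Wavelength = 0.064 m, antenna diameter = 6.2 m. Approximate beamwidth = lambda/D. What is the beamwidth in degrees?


BW_rad = 0.064 / 6.2 = 0.010323
BW_deg = 0.59 degrees

0.59 degrees


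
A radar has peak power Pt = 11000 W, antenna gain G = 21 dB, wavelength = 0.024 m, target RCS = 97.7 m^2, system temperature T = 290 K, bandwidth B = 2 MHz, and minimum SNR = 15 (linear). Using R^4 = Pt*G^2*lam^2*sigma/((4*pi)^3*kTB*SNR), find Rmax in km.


G_lin = 10^(21/10) = 125.892541
R^4 = 11000 * 125.892541^2 * 0.024^2 * 97.7 / ((4*pi)^3 * 1.38e-23 * 290 * 2000000.0 * 15)
R^4 = 4.11796e16 m^4
R_max = (4.11796e16)^(1/4) = 14245.3 m = 14.2 km

14.2 km


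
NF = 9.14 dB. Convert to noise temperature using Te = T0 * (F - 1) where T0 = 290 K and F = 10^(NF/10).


NF_lin = 10^(9.14/10) = 8.203515
Te = 290 * (8.203515 - 1) = 2089.0 K

2089.0 K


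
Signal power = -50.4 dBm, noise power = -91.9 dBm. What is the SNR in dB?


SNR = -50.4 - (-91.9) = 41.5 dB

41.5 dB


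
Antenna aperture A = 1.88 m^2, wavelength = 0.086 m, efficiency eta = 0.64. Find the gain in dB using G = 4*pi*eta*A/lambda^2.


G_linear = 4*pi*0.64*1.88/0.086^2 = 2044.33
G_dB = 10*log10(2044.33) = 33.1 dB

33.1 dB


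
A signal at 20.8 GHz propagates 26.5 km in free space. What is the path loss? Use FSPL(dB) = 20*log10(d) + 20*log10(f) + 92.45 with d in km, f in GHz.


20*log10(26.5) = 28.46
20*log10(20.8) = 26.36
FSPL = 147.3 dB

147.3 dB


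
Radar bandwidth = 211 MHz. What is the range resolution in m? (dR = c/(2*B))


dR = 3e8 / (2 * 211000000.0) = 0.71 m

0.71 m


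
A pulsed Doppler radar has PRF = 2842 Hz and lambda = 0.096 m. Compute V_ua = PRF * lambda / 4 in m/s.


V_ua = 2842 * 0.096 / 4 = 68.2 m/s

68.2 m/s


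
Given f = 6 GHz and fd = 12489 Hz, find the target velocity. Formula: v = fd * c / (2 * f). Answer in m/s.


v = 12489 * 3e8 / (2 * 6000000000.0) = 312.2 m/s

312.2 m/s


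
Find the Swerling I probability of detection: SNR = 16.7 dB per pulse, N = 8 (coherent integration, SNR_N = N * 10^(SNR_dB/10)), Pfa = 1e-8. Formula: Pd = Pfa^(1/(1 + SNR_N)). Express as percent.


SNR_lin = 10^(16.7/10) = 46.77351
SNR_N = 8 * 46.77351 = 374.18808
1/(1 + SNR_N) = 1/375.18808 = 0.0026653
Pd = (1e-8)^0.0026653 = 0.95209
Pd = 95.2%

95.2%


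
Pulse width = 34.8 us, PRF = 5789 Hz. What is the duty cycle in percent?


DC = 34.8e-6 * 5789 * 100 = 20.15%

20.15%


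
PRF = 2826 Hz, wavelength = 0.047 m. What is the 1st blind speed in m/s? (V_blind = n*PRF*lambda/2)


V_blind = 1 * 2826 * 0.047 / 2 = 66.4 m/s

66.4 m/s


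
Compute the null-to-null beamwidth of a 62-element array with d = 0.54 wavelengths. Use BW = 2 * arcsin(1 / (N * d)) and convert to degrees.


1/(N*d) = 1/(62*0.54) = 0.029869
BW = 2*arcsin(0.029869) = 3.4 degrees

3.4 degrees


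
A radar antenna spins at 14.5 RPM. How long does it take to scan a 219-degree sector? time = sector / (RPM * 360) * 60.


t = 219 / (14.5 * 360) * 60 = 2.52 s

2.52 s


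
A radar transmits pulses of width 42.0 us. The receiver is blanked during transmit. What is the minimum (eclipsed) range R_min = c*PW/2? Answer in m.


R_min = 3e8 * 42.0e-6 / 2 = 6300.0 m

6300.0 m


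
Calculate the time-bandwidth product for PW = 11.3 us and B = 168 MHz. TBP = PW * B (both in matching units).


TBP = 11.3 * 168 = 1898.4

1898.4


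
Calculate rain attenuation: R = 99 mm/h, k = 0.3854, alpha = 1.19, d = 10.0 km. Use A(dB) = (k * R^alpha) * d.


gamma = 0.3854 * 99^1.19 = 91.351902 dB/km
A = 91.351902 * 10.0 = 913.52 dB

913.52 dB


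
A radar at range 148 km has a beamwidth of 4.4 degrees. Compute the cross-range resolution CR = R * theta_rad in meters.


BW_rad = 0.076794487
CR = 148000 * 0.076794487 = 11365.6 m

11365.6 m


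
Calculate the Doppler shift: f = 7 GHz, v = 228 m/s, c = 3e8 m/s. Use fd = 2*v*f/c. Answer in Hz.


fd = 2 * 228 * 7000000000.0 / 3e8 = 10640.0 Hz

10640.0 Hz


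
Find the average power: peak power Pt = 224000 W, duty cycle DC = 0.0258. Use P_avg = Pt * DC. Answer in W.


P_avg = 224000 * 0.0258 = 5779.2 W

5779.2 W


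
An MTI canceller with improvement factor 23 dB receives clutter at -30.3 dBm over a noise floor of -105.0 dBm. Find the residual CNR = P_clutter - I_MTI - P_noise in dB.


CNR = -30.3 - 23 - (-105.0) = 51.7 dB

51.7 dB


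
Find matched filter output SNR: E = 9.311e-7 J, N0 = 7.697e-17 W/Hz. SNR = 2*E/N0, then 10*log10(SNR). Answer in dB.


SNR_lin = 2 * 9.311e-7 / 7.697e-17 = 2.419e10
SNR_dB = 10*log10(2.419e10) = 103.8 dB

103.8 dB


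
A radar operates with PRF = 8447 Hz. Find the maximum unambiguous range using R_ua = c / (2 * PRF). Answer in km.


R_ua = 3e8 / (2 * 8447) = 17757.8 m = 17.8 km

17.8 km


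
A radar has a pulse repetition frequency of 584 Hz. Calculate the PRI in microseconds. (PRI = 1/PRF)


PRI = 1/584 = 0.0017123288 s = 1712.3 us

1712.3 us


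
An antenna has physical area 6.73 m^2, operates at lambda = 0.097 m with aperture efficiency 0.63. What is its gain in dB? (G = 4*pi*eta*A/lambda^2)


G_linear = 4*pi*0.63*6.73/0.097^2 = 5662.68
G_dB = 10*log10(5662.68) = 37.5 dB

37.5 dB


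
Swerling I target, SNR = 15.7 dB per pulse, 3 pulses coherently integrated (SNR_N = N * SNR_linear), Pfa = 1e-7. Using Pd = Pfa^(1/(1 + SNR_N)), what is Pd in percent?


SNR_lin = 10^(15.7/10) = 37.15352
SNR_N = 3 * 37.15352 = 111.46056
1/(1 + SNR_N) = 1/112.46056 = 0.008892
Pd = (1e-7)^0.008892 = 0.86647
Pd = 86.6%

86.6%


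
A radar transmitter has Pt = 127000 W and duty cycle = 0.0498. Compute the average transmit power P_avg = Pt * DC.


P_avg = 127000 * 0.0498 = 6324.6 W

6324.6 W


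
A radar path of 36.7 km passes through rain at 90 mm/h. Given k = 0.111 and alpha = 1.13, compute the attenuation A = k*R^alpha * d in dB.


gamma = 0.111 * 90^1.13 = 17.931516 dB/km
A = 17.931516 * 36.7 = 658.09 dB

658.09 dB


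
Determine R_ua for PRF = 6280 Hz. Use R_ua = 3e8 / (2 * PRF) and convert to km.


R_ua = 3e8 / (2 * 6280) = 23885.4 m = 23.9 km

23.9 km


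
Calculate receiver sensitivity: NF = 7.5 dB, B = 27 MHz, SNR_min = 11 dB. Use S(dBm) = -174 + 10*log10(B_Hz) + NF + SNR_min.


10*log10(27000000.0) = 74.31
S = -174 + 74.31 + 7.5 + 11 = -81.2 dBm

-81.2 dBm


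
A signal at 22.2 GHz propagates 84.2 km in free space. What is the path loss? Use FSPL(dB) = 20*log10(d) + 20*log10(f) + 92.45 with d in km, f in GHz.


20*log10(84.2) = 38.51
20*log10(22.2) = 26.93
FSPL = 157.9 dB

157.9 dB


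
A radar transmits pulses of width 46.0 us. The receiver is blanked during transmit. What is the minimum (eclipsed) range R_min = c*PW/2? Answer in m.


R_min = 3e8 * 46.0e-6 / 2 = 6900.0 m

6900.0 m


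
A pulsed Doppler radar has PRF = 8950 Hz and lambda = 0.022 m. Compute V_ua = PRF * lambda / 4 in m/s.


V_ua = 8950 * 0.022 / 4 = 49.2 m/s

49.2 m/s


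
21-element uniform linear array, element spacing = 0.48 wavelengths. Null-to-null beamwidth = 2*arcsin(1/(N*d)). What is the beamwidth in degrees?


1/(N*d) = 1/(21*0.48) = 0.099206
BW = 2*arcsin(0.099206) = 11.4 degrees

11.4 degrees


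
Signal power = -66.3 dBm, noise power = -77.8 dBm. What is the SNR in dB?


SNR = -66.3 - (-77.8) = 11.5 dB

11.5 dB


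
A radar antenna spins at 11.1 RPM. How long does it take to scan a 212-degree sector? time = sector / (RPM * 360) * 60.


t = 212 / (11.1 * 360) * 60 = 3.18 s

3.18 s


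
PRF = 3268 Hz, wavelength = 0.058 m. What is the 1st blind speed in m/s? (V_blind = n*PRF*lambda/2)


V_blind = 1 * 3268 * 0.058 / 2 = 94.8 m/s

94.8 m/s


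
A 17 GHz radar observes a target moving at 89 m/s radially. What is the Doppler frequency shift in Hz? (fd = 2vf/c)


fd = 2 * 89 * 17000000000.0 / 3e8 = 10086.7 Hz

10086.7 Hz


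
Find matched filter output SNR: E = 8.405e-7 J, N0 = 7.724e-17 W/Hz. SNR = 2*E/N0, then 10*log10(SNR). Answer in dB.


SNR_lin = 2 * 8.405e-7 / 7.724e-17 = 2.176e10
SNR_dB = 10*log10(2.176e10) = 103.4 dB

103.4 dB


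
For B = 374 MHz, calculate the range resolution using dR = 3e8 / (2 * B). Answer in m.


dR = 3e8 / (2 * 374000000.0) = 0.4 m

0.4 m


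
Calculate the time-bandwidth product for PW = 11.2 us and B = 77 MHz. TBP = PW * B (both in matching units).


TBP = 11.2 * 77 = 862.4

862.4


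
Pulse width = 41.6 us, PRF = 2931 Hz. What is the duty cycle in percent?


DC = 41.6e-6 * 2931 * 100 = 12.19%

12.19%


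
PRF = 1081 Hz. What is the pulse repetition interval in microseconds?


PRI = 1/1081 = 0.0009250694 s = 925.1 us

925.1 us


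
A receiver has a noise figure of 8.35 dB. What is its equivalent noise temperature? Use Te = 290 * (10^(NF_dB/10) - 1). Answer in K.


NF_lin = 10^(8.35/10) = 6.839116
Te = 290 * (6.839116 - 1) = 1693.3 K

1693.3 K


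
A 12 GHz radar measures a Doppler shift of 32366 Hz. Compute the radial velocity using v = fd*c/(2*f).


v = 32366 * 3e8 / (2 * 12000000000.0) = 404.6 m/s

404.6 m/s


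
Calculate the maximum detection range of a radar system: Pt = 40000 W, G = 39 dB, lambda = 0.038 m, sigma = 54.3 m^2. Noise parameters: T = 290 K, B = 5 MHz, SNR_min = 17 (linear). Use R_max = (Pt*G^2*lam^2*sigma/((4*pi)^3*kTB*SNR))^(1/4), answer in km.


G_lin = 10^(39/10) = 7943.282347
R^4 = 40000 * 7943.282347^2 * 0.038^2 * 54.3 / ((4*pi)^3 * 1.38e-23 * 290 * 5000000.0 * 17)
R^4 = 2.93158e20 m^4
R_max = (2.93158e20)^(1/4) = 130850.5 m = 130.9 km

130.9 km


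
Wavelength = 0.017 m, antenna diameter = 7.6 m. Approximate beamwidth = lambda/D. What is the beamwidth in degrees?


BW_rad = 0.017 / 7.6 = 0.002237
BW_deg = 0.13 degrees

0.13 degrees


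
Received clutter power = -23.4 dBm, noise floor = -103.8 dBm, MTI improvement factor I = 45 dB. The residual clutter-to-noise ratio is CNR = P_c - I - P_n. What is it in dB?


CNR = -23.4 - 45 - (-103.8) = 35.4 dB

35.4 dB


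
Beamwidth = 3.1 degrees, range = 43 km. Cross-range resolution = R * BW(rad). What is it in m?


BW_rad = 0.054105207
CR = 43000 * 0.054105207 = 2326.5 m

2326.5 m


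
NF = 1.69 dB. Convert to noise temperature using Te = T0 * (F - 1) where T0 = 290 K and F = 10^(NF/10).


NF_lin = 10^(1.69/10) = 1.475707
Te = 290 * (1.475707 - 1) = 138.0 K

138.0 K
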